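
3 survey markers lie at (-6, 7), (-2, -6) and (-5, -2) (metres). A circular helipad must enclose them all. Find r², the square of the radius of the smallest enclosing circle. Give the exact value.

Call the three points A, B, C in the order given.
Side lengths²: AB² = 185, AC² = 82, BC² = 25.
Since AB² = 185 ≥ 82 + 25 = 107, the angle opposite AB is not acute, so the smallest enclosing circle has AB as diameter.
Centre = midpoint of AB = (-4, 0.5), r² = 185/4 = 46.25.

46.25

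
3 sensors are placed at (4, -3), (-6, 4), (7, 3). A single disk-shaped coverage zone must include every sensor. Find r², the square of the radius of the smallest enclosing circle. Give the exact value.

Call the three points A, B, C in the order given.
Side lengths²: AB² = 149, AC² = 45, BC² = 170.
Since BC² = 170 < 149 + 45 = 194, the triangle is acute, so the smallest enclosing circle is the circumcircle.
Circumcentre = (23/54, 137/54), r² = 63325/1458.

63325/1458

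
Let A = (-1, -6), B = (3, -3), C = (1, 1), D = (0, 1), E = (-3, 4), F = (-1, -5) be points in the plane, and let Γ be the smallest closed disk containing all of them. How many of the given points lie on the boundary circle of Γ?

The minimum enclosing circle is determined by three boundary points: A, B, E.
Their circumcentre is (-77/46, -43/46) with r² = 27625/1058.
The farthest remaining point F is at distance² 17965/1058 ≤ 27625/1058.
The points at distance exactly r from the centre are A, B, E — 3 points.

3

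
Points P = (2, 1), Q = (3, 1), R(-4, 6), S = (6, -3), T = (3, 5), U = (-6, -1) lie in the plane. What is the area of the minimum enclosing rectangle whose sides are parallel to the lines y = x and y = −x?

142.5

In coordinates u = x + y, v = x − y the rectangle is axis-aligned; the map (x,y)→(u,v) scales areas by 2.
u-values: 3, 4, 2, 3, 8, -7; range = 8 − (-7) = 15.
v-values: 1, 2, -10, 9, -2, -5; range = 9 − (-10) = 19.
Area = (15 × 19) / 2 = 142.5.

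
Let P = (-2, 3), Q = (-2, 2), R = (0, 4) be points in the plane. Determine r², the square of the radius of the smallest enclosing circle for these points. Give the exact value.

Side lengths²: PQ² = 1, PR² = 5, QR² = 8.
Since QR² = 8 ≥ 5 + 1 = 6, the angle opposite QR is not acute, so the smallest enclosing circle has QR as diameter.
Centre = midpoint of QR = (-1, 3), r² = 8/4 = 2.

2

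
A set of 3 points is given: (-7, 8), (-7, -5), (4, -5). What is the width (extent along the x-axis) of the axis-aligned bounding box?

max x = 4, min x = -7, so width = 11.

11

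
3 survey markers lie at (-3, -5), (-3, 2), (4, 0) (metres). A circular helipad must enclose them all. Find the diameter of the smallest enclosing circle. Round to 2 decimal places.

8.95

Call the three points A, B, C in the order given.
Side lengths²: AB² = 49, AC² = 74, BC² = 53.
Since AC² = 74 < 53 + 49 = 102, the triangle is acute, so the smallest enclosing circle is the circumcircle.
Circumcentre = (-3/14, -1.5), r² = 1961/98.
Diameter = 2r = 2√(1961/98) ≈ 8.95.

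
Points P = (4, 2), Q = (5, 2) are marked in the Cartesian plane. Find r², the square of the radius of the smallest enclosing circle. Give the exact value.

The smallest circle enclosing two points has them as diameter endpoints.
Centre = midpoint = (4.5, 2); r² = |PQ|²/4 = 1/4 = 0.25.

0.25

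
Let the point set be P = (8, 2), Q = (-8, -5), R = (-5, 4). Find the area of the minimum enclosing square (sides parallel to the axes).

The bounding box has width 16 and height 9.
An axis-aligned square enclosing the set must have side ≥ max(width, height).
So the minimum side is max(16, 9) = 16.
Area = 16² = 256.

256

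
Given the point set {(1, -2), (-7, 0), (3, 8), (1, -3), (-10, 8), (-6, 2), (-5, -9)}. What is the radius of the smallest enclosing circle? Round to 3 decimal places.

The minimum enclosing circle is determined by three boundary points: (3, 8), (-10, 8), (-5, -9).
Their circumcentre is (-3.5, 23/34) with r² = 55421/578.
The farthest remaining point (1, -3) is at distance² 19517/578 ≤ 55421/578.
r = √(55421/578) ≈ 9.792.

9.792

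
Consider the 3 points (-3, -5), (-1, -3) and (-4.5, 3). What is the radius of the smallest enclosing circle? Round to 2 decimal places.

Call the three points A, B, C in the order given.
Side lengths²: AB² = 8, AC² = 66.25, BC² = 48.25.
Since AC² = 66.25 ≥ 48.25 + 8 = 56.25, the angle opposite AC is not acute, so the smallest enclosing circle has AC as diameter.
Centre = midpoint of AC = (-3.75, -1), r² = 66.25/4 = 16.5625.
r = √(16.5625) ≈ 4.07.

4.07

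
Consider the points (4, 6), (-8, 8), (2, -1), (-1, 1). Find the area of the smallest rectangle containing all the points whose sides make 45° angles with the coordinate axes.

In coordinates u = x + y, v = x − y the rectangle is axis-aligned; the map (x,y)→(u,v) scales areas by 2.
u-values: 10, 0, 1, 0; range = 10 − 0 = 10.
v-values: -2, -16, 3, -2; range = 3 − (-16) = 19.
Area = (10 × 19) / 2 = 95.

95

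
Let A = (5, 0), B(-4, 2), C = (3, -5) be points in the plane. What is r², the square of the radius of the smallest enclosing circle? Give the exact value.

2465/98

Side lengths²: AB² = 85, AC² = 29, BC² = 98.
Since BC² = 98 < 85 + 29 = 114, the triangle is acute, so the smallest enclosing circle is the circumcircle.
Circumcentre = (1/14, -13/14), r² = 2465/98.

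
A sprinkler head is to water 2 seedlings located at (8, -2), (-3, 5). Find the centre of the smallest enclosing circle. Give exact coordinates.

The smallest circle enclosing two points has them as diameter endpoints.
Centre = midpoint = (2.5, 1.5); r² = |(8, -2)−(-3, 5)|²/4 = 170/4 = 42.5.
Centre = (2.5, 1.5).

(2.5, 1.5)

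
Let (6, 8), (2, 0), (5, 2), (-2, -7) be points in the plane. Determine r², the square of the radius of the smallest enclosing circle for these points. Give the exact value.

72.25

The minimum enclosing circle of a finite set is fixed by two of the points (as a diameter) or three (as a circumcircle).
The farthest pair is (6, 8)–(-2, -7) with squared distance 289. The circle on this segment as diameter has centre (2, 0.5) and r² = 289/4 = 72.25.
Check (2, 0): distance² to centre = 0.25 ≤ 72.25, so it lies inside.
All remaining points lie in this disk, and no smaller disk contains both endpoints, so this is the minimum enclosing circle.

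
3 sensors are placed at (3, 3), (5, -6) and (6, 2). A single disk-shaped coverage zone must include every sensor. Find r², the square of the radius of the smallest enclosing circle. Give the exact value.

21.25

Call the three points A, B, C in the order given.
Side lengths²: AB² = 85, AC² = 10, BC² = 65.
Since AB² = 85 ≥ 65 + 10 = 75, the angle opposite AB is not acute, so the smallest enclosing circle has AB as diameter.
Centre = midpoint of AB = (4, -1.5), r² = 85/4 = 21.25.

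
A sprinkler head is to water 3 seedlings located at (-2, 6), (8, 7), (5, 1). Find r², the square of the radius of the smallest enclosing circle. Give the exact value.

Call the three points A, B, C in the order given.
Side lengths²: AB² = 101, AC² = 74, BC² = 45.
Since AB² = 101 < 74 + 45 = 119, the triangle is acute, so the smallest enclosing circle is the circumcircle.
Circumcentre = (117/38, 217/38), r² = 18685/722.

18685/722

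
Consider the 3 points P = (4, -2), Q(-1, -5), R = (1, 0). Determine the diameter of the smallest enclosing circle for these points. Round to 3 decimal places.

Side lengths²: PQ² = 34, PR² = 13, QR² = 29.
Since PQ² = 34 < 29 + 13 = 42, the triangle is acute, so the smallest enclosing circle is the circumcircle.
Circumcentre = (45/38, -113/38), r² = 6409/722.
Diameter = 2r = 2√(6409/722) ≈ 5.959.

5.959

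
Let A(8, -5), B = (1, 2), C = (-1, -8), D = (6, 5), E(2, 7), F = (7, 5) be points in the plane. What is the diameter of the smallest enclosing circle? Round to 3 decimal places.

15.524

The minimum enclosing circle of a finite set is fixed by two of the points (as a diameter) or three (as a circumcircle).
The minimum enclosing circle is determined by three boundary points: C, E, F.
Their circumcentre is (97/54, -41/54) with r² = 87841/1458.
The farthest remaining point A is at distance² 82333/1458 ≤ 87841/1458.
Diameter = 2r = 2√(87841/1458) ≈ 15.524.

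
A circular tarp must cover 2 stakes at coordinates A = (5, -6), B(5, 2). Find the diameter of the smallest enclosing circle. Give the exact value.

The smallest circle enclosing two points has them as diameter endpoints.
Centre = midpoint = (5, -2); r² = |AB|²/4 = 64/4 = 16.
Diameter = 2r = 2√16 = 8.

8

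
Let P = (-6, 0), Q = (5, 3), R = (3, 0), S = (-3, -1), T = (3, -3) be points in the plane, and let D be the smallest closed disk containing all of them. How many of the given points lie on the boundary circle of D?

The minimum enclosing circle of a finite set is fixed by two of the points (as a diameter) or three (as a circumcircle).
The farthest pair is P–Q with squared distance 130. The circle on this segment as diameter has centre (-0.5, 1.5) and r² = 130/4 = 32.5.
Check R: distance² to centre = 14.5 ≤ 32.5, so it lies inside.
All remaining points lie in this disk, and no smaller disk contains both endpoints, so this is the minimum enclosing circle.
The points at distance exactly r from the centre are P, Q, T — 3 points.

3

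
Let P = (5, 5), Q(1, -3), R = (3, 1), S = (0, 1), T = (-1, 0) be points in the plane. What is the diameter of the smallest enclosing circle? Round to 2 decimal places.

By Welzl's lemma the MEC is supported by two points (diametrically opposite) or three points (on a circumcircle).
The farthest pair is P–Q with squared distance 80. The circle on this segment as diameter has centre (3, 1) and r² = 80/4 = 20.
Check R: distance² to centre = 0 ≤ 20, so it lies inside.
All remaining points lie in this disk, and no smaller disk contains both endpoints, so this is the minimum enclosing circle.
Diameter = 2r = 2√20 ≈ 8.94.

8.94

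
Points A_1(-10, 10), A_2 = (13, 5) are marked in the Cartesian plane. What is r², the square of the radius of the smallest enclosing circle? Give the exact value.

138.5

The smallest circle enclosing two points has them as diameter endpoints.
Centre = midpoint = (1.5, 7.5); r² = |A_1A_2|²/4 = 554/4 = 138.5.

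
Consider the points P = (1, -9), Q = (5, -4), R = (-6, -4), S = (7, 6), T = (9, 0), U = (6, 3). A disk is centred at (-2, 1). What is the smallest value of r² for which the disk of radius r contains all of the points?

The required radius is the distance from (-2, 1) to the farthest point.
Squared distances: 109, 74, 41, 106, 122, 68.
Maximum is 122, attained at T.

122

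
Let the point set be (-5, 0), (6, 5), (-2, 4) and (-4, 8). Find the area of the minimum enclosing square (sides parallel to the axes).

121

The bounding box has width 11 and height 8.
An axis-aligned square enclosing the set must have side ≥ max(width, height).
So the minimum side is max(11, 8) = 11.
Area = 11² = 121.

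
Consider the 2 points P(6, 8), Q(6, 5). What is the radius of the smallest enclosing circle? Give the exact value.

The smallest circle enclosing two points has them as diameter endpoints.
Centre = midpoint = (6, 6.5); r² = |PQ|²/4 = 9/4 = 2.25.
r = √(2.25) = 1.5.

1.5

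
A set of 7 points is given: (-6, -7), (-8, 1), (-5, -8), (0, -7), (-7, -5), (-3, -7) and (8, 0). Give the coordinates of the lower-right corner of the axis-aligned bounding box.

(8, -8)

x-range [-8, 8], y-range [-8, 1].
The lower-right corner is (8, -8).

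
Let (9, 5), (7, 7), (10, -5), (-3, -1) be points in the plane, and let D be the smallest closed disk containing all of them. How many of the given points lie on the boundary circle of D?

A smallest enclosing disk is always determined by at most three of the input points on its boundary.
The minimum enclosing circle is determined by three boundary points: (7, 7), (10, -5), (-3, -1).
Their circumcentre is (53/12, -1/48) with r² = 128945/2304.
The farthest remaining point (9, 5) is at distance² 106481/2304 ≤ 128945/2304.
The points at distance exactly r from the centre are (7, 7), (10, -5), (-3, -1) — 3 points.

3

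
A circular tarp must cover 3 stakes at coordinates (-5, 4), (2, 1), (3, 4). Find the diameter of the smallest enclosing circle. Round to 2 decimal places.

8.03

Call the three points A, B, C in the order given.
Side lengths²: AB² = 58, AC² = 64, BC² = 10.
Since AC² = 64 < 58 + 10 = 68, the triangle is acute, so the smallest enclosing circle is the circumcircle.
Circumcentre = (-1, 11/3), r² = 145/9.
Diameter = 2r = 2√(145/9) ≈ 8.03.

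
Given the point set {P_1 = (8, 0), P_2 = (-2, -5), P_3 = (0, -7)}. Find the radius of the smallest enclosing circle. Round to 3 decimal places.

5.590

Side lengths²: P_1P_2² = 125, P_1P_3² = 113, P_2P_3² = 8.
Since P_1P_2² = 125 ≥ 113 + 8 = 121, the angle opposite P_1P_2 is not acute, so the smallest enclosing circle has P_1P_2 as diameter.
Centre = midpoint of P_1P_2 = (3, -2.5), r² = 125/4 = 31.25.
r = √(31.25) ≈ 5.590.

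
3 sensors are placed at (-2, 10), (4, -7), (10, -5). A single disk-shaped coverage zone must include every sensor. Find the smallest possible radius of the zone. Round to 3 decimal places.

9.605

Call the three points A, B, C in the order given.
Side lengths²: AB² = 325, AC² = 369, BC² = 40.
Since AC² = 369 ≥ 325 + 40 = 365, the angle opposite AC is not acute, so the smallest enclosing circle has AC as diameter.
Centre = midpoint of AC = (4, 2.5), r² = 369/4 = 92.25.
r = √(92.25) ≈ 9.605.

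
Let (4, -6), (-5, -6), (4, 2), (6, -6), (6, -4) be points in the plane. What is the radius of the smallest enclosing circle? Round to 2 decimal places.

A smallest enclosing disk is always determined by at most three of the input points on its boundary.
The minimum enclosing circle is determined by three boundary points: (-5, -6), (4, 2), (6, -6).
Their circumcentre is (0.5, -3.125) with r² = 38.515625.
The farthest remaining point (6, -4) is at distance² 31.015625 ≤ 38.515625.
r = √(38.515625) ≈ 6.21.

6.21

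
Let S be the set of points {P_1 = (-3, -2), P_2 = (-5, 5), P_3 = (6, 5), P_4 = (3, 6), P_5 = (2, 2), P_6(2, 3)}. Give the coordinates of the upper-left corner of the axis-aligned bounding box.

(-5, 6)

x-range [-5, 6], y-range [-2, 6].
The upper-left corner is (-5, 6).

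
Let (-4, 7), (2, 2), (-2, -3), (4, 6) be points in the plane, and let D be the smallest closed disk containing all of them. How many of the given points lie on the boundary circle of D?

3

By Welzl's lemma the MEC is supported by two points (diametrically opposite) or three points (on a circumcircle).
The minimum enclosing circle is determined by three boundary points: (-4, 7), (-2, -3), (4, 6).
Their circumcentre is (-0.5, 2.5) with r² = 32.5.
The farthest remaining point (2, 2) is at distance² 6.5 ≤ 32.5.
The points at distance exactly r from the centre are (-4, 7), (-2, -3), (4, 6) — 3 points.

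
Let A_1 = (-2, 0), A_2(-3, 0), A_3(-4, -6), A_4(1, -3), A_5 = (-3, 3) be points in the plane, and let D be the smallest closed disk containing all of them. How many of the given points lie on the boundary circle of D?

3

By Welzl's lemma the MEC is supported by two points (diametrically opposite) or three points (on a circumcircle).
The minimum enclosing circle is determined by three boundary points: A_3, A_4, A_5.
Their circumcentre is (-23/7, -32/21) with r² = 9061/441.
The farthest remaining point A_1 is at distance² 1753/441 ≤ 9061/441.
The points at distance exactly r from the centre are A_3, A_4, A_5 — 3 points.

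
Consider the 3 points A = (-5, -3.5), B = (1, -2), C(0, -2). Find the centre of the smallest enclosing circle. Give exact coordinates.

Side lengths²: AB² = 38.25, AC² = 27.25, BC² = 1.
Since AB² = 38.25 ≥ 27.25 + 1 = 28.25, the angle opposite AB is not acute, so the smallest enclosing circle has AB as diameter.
Centre = midpoint of AB = (-2, -2.75), r² = 38.25/4 = 9.5625.
Centre = (-2, -2.75).

(-2, -2.75)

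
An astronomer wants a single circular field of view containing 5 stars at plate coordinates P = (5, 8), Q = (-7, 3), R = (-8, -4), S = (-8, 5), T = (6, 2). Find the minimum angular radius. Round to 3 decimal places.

The minimum enclosing circle of a finite set is fixed by two of the points (as a diameter) or three (as a circumcircle).
The farthest pair is P–R with squared distance 313. The circle on this segment as diameter has centre (-1.5, 2) and r² = 313/4 = 78.25.
Check Q: distance² to centre = 31.25 ≤ 78.25, so it lies inside.
All remaining points lie in this disk, and no smaller disk contains both endpoints, so this is the minimum enclosing circle.
r = √(78.25) ≈ 8.846.

8.846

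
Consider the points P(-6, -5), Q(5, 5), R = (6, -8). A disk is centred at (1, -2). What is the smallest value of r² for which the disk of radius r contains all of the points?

65

The required radius is the distance from (1, -2) to the farthest point.
Squared distances: 58, 65, 61.
Maximum is 65, attained at Q.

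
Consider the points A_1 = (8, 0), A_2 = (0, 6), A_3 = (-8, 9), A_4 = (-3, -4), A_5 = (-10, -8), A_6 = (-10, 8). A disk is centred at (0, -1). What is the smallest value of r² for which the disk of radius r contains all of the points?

181

The required radius is the distance from (0, -1) to the farthest point.
Squared distances: 65, 49, 164, 18, 149, 181.
Maximum is 181, attained at A_6.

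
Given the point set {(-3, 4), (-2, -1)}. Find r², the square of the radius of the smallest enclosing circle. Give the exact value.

6.5

The smallest circle enclosing two points has them as diameter endpoints.
Centre = midpoint = (-2.5, 1.5); r² = |(-3, 4)−(-2, -1)|²/4 = 26/4 = 6.5.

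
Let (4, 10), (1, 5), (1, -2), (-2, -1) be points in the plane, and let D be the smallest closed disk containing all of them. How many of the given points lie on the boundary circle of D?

The minimum enclosing circle of a finite set is fixed by two of the points (as a diameter) or three (as a circumcircle).
The minimum enclosing circle is determined by three boundary points: (4, 10), (1, -2), (-2, -1).
Their circumcentre is (37/26, 111/26) with r² = 13345/338.
The farthest remaining point (1, 5) is at distance² 241/338 ≤ 13345/338.
The points at distance exactly r from the centre are (4, 10), (1, -2), (-2, -1) — 3 points.

3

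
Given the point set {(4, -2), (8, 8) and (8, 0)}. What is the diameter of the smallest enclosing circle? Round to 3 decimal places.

Call the three points A, B, C in the order given.
Side lengths²: AB² = 116, AC² = 20, BC² = 64.
Since AB² = 116 ≥ 64 + 20 = 84, the angle opposite AB is not acute, so the smallest enclosing circle has AB as diameter.
Centre = midpoint of AB = (6, 3), r² = 116/4 = 29.
Diameter = 2r = 2√29 ≈ 10.770.

10.770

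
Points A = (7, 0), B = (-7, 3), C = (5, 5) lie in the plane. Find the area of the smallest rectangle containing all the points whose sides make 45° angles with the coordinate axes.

In coordinates u = x + y, v = x − y the rectangle is axis-aligned; the map (x,y)→(u,v) scales areas by 2.
u-values: 7, -4, 10; range = 10 − (-4) = 14.
v-values: 7, -10, 0; range = 7 − (-10) = 17.
Area = (14 × 17) / 2 = 119.

119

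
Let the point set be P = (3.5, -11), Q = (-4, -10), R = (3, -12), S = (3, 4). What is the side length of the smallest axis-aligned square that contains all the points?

The bounding box has width 7.5 and height 16.
An axis-aligned square enclosing the set must have side ≥ max(width, height).
So the minimum side is max(7.5, 16) = 16.

16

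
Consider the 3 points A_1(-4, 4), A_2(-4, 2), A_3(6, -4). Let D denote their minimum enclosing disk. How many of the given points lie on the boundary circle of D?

2

Side lengths²: A_1A_2² = 4, A_1A_3² = 164, A_2A_3² = 136.
Since A_1A_3² = 164 ≥ 136 + 4 = 140, the angle opposite A_1A_3 is not acute, so the smallest enclosing circle has A_1A_3 as diameter.
Centre = midpoint of A_1A_3 = (1, 0), r² = 164/4 = 41.
The points at distance exactly r from the centre are A_1, A_3 — 2 points.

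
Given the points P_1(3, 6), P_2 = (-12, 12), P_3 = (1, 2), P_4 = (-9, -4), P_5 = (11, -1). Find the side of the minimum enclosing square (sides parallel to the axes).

The bounding box has width 23 and height 16.
An axis-aligned square enclosing the set must have side ≥ max(width, height).
So the minimum side is max(23, 16) = 23.

23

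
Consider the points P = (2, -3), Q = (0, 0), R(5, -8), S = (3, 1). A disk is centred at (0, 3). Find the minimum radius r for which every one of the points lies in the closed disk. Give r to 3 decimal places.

12.083

The required radius is the distance from (0, 3) to the farthest point.
Squared distances: 40, 9, 146, 13.
Maximum is 146, attained at R.
r = √146 ≈ 12.083.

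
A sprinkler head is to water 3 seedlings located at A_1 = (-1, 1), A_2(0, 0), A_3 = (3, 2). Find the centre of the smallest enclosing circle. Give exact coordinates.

(1, 1.5)

Side lengths²: A_1A_2² = 2, A_1A_3² = 17, A_2A_3² = 13.
Since A_1A_3² = 17 ≥ 13 + 2 = 15, the angle opposite A_1A_3 is not acute, so the smallest enclosing circle has A_1A_3 as diameter.
Centre = midpoint of A_1A_3 = (1, 1.5), r² = 17/4 = 4.25.
Centre = (1, 1.5).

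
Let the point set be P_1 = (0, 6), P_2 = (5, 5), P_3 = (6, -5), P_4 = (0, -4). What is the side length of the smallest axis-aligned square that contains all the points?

11

The bounding box has width 6 and height 11.
An axis-aligned square enclosing the set must have side ≥ max(width, height).
So the minimum side is max(6, 11) = 11.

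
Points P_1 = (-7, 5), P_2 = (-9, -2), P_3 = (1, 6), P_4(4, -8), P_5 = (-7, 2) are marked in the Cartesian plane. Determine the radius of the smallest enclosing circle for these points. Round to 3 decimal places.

The minimum enclosing circle of a finite set is fixed by two of the points (as a diameter) or three (as a circumcircle).
The farthest pair is P_1–P_4 with squared distance 290. The circle on this segment as diameter has centre (-1.5, -1.5) and r² = 290/4 = 72.5.
Check P_2: distance² to centre = 56.5 ≤ 72.5, so it lies inside.
All remaining points lie in this disk, and no smaller disk contains both endpoints, so this is the minimum enclosing circle.
r = √(72.5) ≈ 8.515.

8.515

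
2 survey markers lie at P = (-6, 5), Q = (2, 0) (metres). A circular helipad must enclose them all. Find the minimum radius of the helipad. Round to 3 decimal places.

4.717

The smallest circle enclosing two points has them as diameter endpoints.
Centre = midpoint = (-2, 2.5); r² = |PQ|²/4 = 89/4 = 22.25.
r = √(22.25) ≈ 4.717.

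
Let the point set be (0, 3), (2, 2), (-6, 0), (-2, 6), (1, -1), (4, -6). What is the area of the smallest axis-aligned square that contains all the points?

144

The bounding box has width 10 and height 12.
An axis-aligned square enclosing the set must have side ≥ max(width, height).
So the minimum side is max(10, 12) = 12.
Area = 12² = 144.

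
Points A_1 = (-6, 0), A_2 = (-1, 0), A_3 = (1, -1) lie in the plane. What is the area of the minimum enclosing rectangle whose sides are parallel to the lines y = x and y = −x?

In coordinates u = x + y, v = x − y the rectangle is axis-aligned; the map (x,y)→(u,v) scales areas by 2.
u-values: -6, -1, 0; range = 0 − (-6) = 6.
v-values: -6, -1, 2; range = 2 − (-6) = 8.
Area = (6 × 8) / 2 = 24.

24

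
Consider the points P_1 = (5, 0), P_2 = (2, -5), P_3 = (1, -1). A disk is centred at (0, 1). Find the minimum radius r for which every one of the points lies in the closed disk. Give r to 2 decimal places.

The required radius is the distance from (0, 1) to the farthest point.
Squared distances: 26, 40, 5.
Maximum is 40, attained at P_2.
r = √40 ≈ 6.32.

6.32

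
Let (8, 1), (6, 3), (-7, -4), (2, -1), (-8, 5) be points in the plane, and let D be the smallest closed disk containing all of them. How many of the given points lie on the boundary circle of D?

The minimum enclosing circle of a finite set is fixed by two of the points (as a diameter) or three (as a circumcircle).
The minimum enclosing circle is determined by three boundary points: (8, 1), (-7, -4), (-8, 5).
Their circumcentre is (-3/7, 9/7) with r² = 3485/49.
The farthest remaining point (6, 3) is at distance² 2169/49 ≤ 3485/49.
The points at distance exactly r from the centre are (8, 1), (-7, -4), (-8, 5) — 3 points.

3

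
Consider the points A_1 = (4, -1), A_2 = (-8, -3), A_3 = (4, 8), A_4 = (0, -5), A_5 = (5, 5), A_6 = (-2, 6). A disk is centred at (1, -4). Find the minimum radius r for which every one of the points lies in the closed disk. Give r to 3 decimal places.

The required radius is the distance from (1, -4) to the farthest point.
Squared distances: 18, 82, 153, 2, 97, 109.
Maximum is 153, attained at A_3.
r = √153 ≈ 12.369.

12.369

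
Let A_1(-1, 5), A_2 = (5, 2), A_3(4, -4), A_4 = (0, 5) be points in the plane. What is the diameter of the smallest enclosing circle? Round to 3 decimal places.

By Welzl's lemma the MEC is supported by two points (diametrically opposite) or three points (on a circumcircle).
The farthest pair is A_1–A_3 with squared distance 106. The circle on this segment as diameter has centre (1.5, 0.5) and r² = 106/4 = 26.5.
Check A_2: distance² to centre = 14.5 ≤ 26.5, so it lies inside.
All remaining points lie in this disk, and no smaller disk contains both endpoints, so this is the minimum enclosing circle.
Diameter = 2r = 2√(26.5) ≈ 10.296.

10.296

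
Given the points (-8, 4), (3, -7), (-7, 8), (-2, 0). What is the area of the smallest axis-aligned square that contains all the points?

225

The bounding box has width 11 and height 15.
An axis-aligned square enclosing the set must have side ≥ max(width, height).
So the minimum side is max(11, 15) = 15.
Area = 15² = 225.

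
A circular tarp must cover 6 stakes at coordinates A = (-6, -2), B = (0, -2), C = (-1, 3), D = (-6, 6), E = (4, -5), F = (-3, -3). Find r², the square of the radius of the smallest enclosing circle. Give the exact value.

55.25

By Welzl's lemma the MEC is supported by two points (diametrically opposite) or three points (on a circumcircle).
The farthest pair is D–E with squared distance 221. The circle on this segment as diameter has centre (-1, 0.5) and r² = 221/4 = 55.25.
Check A: distance² to centre = 31.25 ≤ 55.25, so it lies inside.
All remaining points lie in this disk, and no smaller disk contains both endpoints, so this is the minimum enclosing circle.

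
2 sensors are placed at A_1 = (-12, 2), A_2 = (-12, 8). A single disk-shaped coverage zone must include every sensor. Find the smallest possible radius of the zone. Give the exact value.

3

The smallest circle enclosing two points has them as diameter endpoints.
Centre = midpoint = (-12, 5); r² = |A_1A_2|²/4 = 36/4 = 9.
r = √9 = 3.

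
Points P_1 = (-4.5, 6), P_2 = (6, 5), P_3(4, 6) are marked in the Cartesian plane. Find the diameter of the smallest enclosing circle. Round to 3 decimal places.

10.548

Side lengths²: P_1P_2² = 111.25, P_1P_3² = 72.25, P_2P_3² = 5.
Since P_1P_2² = 111.25 ≥ 72.25 + 5 = 77.25, the angle opposite P_1P_2 is not acute, so the smallest enclosing circle has P_1P_2 as diameter.
Centre = midpoint of P_1P_2 = (0.75, 5.5), r² = 111.25/4 = 27.8125.
Diameter = 2r = 2√(27.8125) ≈ 10.548.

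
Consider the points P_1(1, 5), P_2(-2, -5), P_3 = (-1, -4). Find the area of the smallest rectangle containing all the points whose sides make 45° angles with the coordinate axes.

45.5

In coordinates u = x + y, v = x − y the rectangle is axis-aligned; the map (x,y)→(u,v) scales areas by 2.
u-values: 6, -7, -5; range = 6 − (-7) = 13.
v-values: -4, 3, 3; range = 3 − (-4) = 7.
Area = (13 × 7) / 2 = 45.5.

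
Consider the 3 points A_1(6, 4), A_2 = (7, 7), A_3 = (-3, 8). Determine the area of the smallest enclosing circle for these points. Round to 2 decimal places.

Side lengths²: A_1A_2² = 10, A_1A_3² = 97, A_2A_3² = 101.
Since A_2A_3² = 101 < 97 + 10 = 107, the triangle is acute, so the smallest enclosing circle is the circumcircle.
Circumcentre = (121/62, 435/62), r² = 48985/1922.
Area = π·r² = π·48985/1922 ≈ 80.07.

80.07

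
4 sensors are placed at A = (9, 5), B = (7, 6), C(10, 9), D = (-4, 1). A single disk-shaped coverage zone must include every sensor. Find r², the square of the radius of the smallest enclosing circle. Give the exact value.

By Welzl's lemma the MEC is supported by two points (diametrically opposite) or three points (on a circumcircle).
The farthest pair is C–D with squared distance 260. The circle on this segment as diameter has centre (3, 5) and r² = 260/4 = 65.
Check A: distance² to centre = 36 ≤ 65, so it lies inside.
All remaining points lie in this disk, and no smaller disk contains both endpoints, so this is the minimum enclosing circle.

65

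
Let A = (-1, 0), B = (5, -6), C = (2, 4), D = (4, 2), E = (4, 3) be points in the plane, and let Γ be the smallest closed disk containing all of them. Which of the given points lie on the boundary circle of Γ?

B, C

The farthest pair is B–C with squared distance 109. The circle on this segment as diameter has centre (3.5, -1) and r² = 109/4 = 27.25.
Check A: distance² to centre = 21.25 ≤ 27.25, so it lies inside.
All remaining points lie in this disk, and no smaller disk contains both endpoints, so this is the minimum enclosing circle.
The points at distance exactly r from the centre are B, C — 2 points.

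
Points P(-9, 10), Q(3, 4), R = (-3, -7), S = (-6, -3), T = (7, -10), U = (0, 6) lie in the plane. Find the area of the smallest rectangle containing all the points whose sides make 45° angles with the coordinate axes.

306

In coordinates u = x + y, v = x − y the rectangle is axis-aligned; the map (x,y)→(u,v) scales areas by 2.
u-values: 1, 7, -10, -9, -3, 6; range = 7 − (-10) = 17.
v-values: -19, -1, 4, -3, 17, -6; range = 17 − (-19) = 36.
Area = (17 × 36) / 2 = 306.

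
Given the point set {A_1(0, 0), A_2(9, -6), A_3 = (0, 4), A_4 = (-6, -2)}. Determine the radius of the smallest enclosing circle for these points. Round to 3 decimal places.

By Welzl's lemma the MEC is supported by two points (diametrically opposite) or three points (on a circumcircle).
The minimum enclosing circle is determined by three boundary points: A_2, A_3, A_4.
Their circumcentre is (61/38, -137/38) with r² = 43621/722.
The farthest remaining point A_1 is at distance² 11245/722 ≤ 43621/722.
r = √(43621/722) ≈ 7.773.

7.773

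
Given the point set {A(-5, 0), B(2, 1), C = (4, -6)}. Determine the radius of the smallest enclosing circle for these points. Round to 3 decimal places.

5.408

Side lengths²: AB² = 50, AC² = 117, BC² = 53.
Since AC² = 117 ≥ 53 + 50 = 103, the angle opposite AC is not acute, so the smallest enclosing circle has AC as diameter.
Centre = midpoint of AC = (-0.5, -3), r² = 117/4 = 29.25.
r = √(29.25) ≈ 5.408.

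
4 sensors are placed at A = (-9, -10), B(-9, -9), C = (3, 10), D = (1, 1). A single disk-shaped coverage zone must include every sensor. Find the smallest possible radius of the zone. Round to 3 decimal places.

11.662

A smallest enclosing disk is always determined by at most three of the input points on its boundary.
The farthest pair is A–C with squared distance 544. The circle on this segment as diameter has centre (-3, 0) and r² = 544/4 = 136.
Check B: distance² to centre = 117 ≤ 136, so it lies inside.
All remaining points lie in this disk, and no smaller disk contains both endpoints, so this is the minimum enclosing circle.
r = √136 ≈ 11.662.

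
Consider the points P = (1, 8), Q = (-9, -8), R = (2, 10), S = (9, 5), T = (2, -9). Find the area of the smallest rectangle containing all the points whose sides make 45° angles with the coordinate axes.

294.5

In coordinates u = x + y, v = x − y the rectangle is axis-aligned; the map (x,y)→(u,v) scales areas by 2.
u-values: 9, -17, 12, 14, -7; range = 14 − (-17) = 31.
v-values: -7, -1, -8, 4, 11; range = 11 − (-8) = 19.
Area = (31 × 19) / 2 = 294.5.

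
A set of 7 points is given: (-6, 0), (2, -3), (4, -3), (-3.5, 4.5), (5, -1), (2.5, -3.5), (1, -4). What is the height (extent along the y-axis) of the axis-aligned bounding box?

max y = 4.5, min y = -4, so height = 8.5.

8.5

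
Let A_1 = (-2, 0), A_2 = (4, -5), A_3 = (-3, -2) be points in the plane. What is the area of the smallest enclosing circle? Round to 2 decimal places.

48.08

Side lengths²: A_1A_2² = 61, A_1A_3² = 5, A_2A_3² = 58.
Since A_1A_2² = 61 < 58 + 5 = 63, the triangle is acute, so the smallest enclosing circle is the circumcircle.
Circumcentre = (29/34, -91/34), r² = 8845/578.
Area = π·r² = π·8845/578 ≈ 48.08.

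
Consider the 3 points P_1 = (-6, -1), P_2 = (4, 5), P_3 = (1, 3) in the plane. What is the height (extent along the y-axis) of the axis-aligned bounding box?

max y = 5, min y = -1, so height = 6.

6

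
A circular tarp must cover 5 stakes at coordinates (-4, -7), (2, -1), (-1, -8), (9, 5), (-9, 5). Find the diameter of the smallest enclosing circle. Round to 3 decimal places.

19.258

The minimum enclosing circle is determined by three boundary points: (-1, -8), (9, 5), (-9, 5).
Their circumcentre is (0, 41/26) with r² = 62677/676.
The farthest remaining point (-4, -7) is at distance² 60545/676 ≤ 62677/676.
Diameter = 2r = 2√(62677/676) ≈ 19.258.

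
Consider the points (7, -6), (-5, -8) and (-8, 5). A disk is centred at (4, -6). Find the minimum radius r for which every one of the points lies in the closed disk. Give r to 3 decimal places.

The required radius is the distance from (4, -6) to the farthest point.
Squared distances: 9, 85, 265.
Maximum is 265, attained at (-8, 5).
r = √265 ≈ 16.279.

16.279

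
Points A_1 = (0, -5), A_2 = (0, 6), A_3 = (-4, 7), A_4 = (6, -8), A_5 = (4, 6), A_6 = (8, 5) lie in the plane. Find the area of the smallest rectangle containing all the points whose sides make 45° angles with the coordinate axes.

225

In coordinates u = x + y, v = x − y the rectangle is axis-aligned; the map (x,y)→(u,v) scales areas by 2.
u-values: -5, 6, 3, -2, 10, 13; range = 13 − (-5) = 18.
v-values: 5, -6, -11, 14, -2, 3; range = 14 − (-11) = 25.
Area = (18 × 25) / 2 = 225.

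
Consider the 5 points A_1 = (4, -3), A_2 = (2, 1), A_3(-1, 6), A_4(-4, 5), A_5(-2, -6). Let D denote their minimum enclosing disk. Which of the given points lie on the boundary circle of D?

A_1, A_3, A_5

The minimum enclosing circle of a finite set is fixed by two of the points (as a diameter) or three (as a circumcircle).
The minimum enclosing circle is determined by three boundary points: A_1, A_3, A_5.
Their circumcentre is (-57/46, -1/46) with r² = 38425/1058.
The farthest remaining point A_4 is at distance² 34745/1058 ≤ 38425/1058.
The points at distance exactly r from the centre are A_1, A_3, A_5 — 3 points.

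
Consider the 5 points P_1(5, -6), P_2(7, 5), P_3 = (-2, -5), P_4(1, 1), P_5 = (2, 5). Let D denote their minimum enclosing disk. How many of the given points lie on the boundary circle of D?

2

By Welzl's lemma the MEC is supported by two points (diametrically opposite) or three points (on a circumcircle).
The farthest pair is P_2–P_3 with squared distance 181. The circle on this segment as diameter has centre (2.5, 0) and r² = 181/4 = 45.25.
Check P_1: distance² to centre = 42.25 ≤ 45.25, so it lies inside.
All remaining points lie in this disk, and no smaller disk contains both endpoints, so this is the minimum enclosing circle.
The points at distance exactly r from the centre are P_2, P_3 — 2 points.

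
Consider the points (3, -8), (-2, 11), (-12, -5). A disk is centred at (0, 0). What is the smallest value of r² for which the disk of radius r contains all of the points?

The required radius is the distance from (0, 0) to the farthest point.
Squared distances: 73, 125, 169.
Maximum is 169, attained at (-12, -5).

169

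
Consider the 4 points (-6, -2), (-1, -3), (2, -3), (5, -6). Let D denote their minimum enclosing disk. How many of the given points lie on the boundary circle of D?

By Welzl's lemma the MEC is supported by two points (diametrically opposite) or three points (on a circumcircle).
The farthest pair is (-6, -2)–(5, -6) with squared distance 137. The circle on this segment as diameter has centre (-0.5, -4) and r² = 137/4 = 34.25.
Check (-1, -3): distance² to centre = 1.25 ≤ 34.25, so it lies inside.
All remaining points lie in this disk, and no smaller disk contains both endpoints, so this is the minimum enclosing circle.
The points at distance exactly r from the centre are (-6, -2), (5, -6) — 2 points.

2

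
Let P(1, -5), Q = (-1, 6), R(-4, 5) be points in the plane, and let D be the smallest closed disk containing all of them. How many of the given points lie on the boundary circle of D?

3

Side lengths²: PQ² = 125, PR² = 125, QR² = 10.
Since PR² = 125 < 125 + 10 = 135, the triangle is acute, so the smallest enclosing circle is the circumcircle.
Circumcentre = (-11/14, 5/14), r² = 3125/98.
The points at distance exactly r from the centre are P, Q, R — 3 points.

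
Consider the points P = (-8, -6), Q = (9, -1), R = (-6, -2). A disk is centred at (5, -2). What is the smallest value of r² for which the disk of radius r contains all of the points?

185

The required radius is the distance from (5, -2) to the farthest point.
Squared distances: 185, 17, 121.
Maximum is 185, attained at P.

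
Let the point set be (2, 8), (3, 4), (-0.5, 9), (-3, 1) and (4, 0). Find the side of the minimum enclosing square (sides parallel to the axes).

9

The bounding box has width 7 and height 9.
An axis-aligned square enclosing the set must have side ≥ max(width, height).
So the minimum side is max(7, 9) = 9.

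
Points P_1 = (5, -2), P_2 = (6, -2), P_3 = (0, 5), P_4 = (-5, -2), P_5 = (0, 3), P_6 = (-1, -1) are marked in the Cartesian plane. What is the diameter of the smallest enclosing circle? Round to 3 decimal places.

11.330

The minimum enclosing circle is determined by three boundary points: P_2, P_3, P_4.
Their circumcentre is (0.5, -9/14) with r² = 3145/98.
The farthest remaining point P_1 is at distance² 2165/98 ≤ 3145/98.
Diameter = 2r = 2√(3145/98) ≈ 11.330.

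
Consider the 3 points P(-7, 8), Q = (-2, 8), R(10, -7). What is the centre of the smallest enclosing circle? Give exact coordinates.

(1.5, 0.5)

Side lengths²: PQ² = 25, PR² = 514, QR² = 369.
Since PR² = 514 ≥ 369 + 25 = 394, the angle opposite PR is not acute, so the smallest enclosing circle has PR as diameter.
Centre = midpoint of PR = (1.5, 0.5), r² = 514/4 = 128.5.
Centre = (1.5, 0.5).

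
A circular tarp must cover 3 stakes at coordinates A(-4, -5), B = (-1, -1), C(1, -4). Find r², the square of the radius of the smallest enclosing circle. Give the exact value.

Side lengths²: AB² = 25, AC² = 26, BC² = 13.
Since AC² = 26 < 25 + 13 = 38, the triangle is acute, so the smallest enclosing circle is the circumcircle.
Circumcentre = (-57/34, -123/34), r² = 4225/578.

4225/578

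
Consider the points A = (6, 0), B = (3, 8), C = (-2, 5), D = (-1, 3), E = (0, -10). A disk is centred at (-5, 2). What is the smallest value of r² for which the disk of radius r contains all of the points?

169

The required radius is the distance from (-5, 2) to the farthest point.
Squared distances: 125, 100, 18, 17, 169.
Maximum is 169, attained at E.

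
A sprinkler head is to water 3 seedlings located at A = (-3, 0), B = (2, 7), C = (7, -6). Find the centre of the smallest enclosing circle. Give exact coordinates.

Side lengths²: AB² = 74, AC² = 136, BC² = 194.
Since BC² = 194 < 136 + 74 = 210, the triangle is acute, so the smallest enclosing circle is the circumcircle.
Circumcentre = (3.98, 0.3), r² = 48.8104.
Centre = (3.98, 0.3).

(3.98, 0.3)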